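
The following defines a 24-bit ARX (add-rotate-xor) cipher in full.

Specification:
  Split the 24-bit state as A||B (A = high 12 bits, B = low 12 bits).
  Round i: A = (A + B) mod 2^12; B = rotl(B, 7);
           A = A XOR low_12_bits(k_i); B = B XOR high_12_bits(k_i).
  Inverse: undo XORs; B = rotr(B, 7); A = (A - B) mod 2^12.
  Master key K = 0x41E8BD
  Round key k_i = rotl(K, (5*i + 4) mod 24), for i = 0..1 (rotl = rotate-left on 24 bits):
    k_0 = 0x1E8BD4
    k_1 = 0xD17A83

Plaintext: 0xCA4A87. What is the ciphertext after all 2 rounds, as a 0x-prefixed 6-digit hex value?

0x5B8306

s_0 = plaintext = 0xCA4A87
s_1 = Round(s_0, k_0) = 0xCFF23C
s_2 = Round(s_1, k_1) = 0x5B8306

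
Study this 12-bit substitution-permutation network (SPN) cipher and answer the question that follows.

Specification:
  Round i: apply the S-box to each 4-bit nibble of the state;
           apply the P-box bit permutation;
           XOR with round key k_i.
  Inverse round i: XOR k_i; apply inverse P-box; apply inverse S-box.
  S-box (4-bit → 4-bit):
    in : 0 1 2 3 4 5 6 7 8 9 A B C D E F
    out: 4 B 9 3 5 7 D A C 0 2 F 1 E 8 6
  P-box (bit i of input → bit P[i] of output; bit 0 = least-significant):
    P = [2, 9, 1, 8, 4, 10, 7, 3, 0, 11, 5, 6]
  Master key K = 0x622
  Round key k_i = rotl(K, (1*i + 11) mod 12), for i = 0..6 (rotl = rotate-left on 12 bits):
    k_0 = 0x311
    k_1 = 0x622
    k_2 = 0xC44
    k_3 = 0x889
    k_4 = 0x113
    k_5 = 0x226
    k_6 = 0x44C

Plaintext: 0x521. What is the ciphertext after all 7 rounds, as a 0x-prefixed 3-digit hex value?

s_0 = plaintext = 0x521
s_1 = Round(s_0, k_0) = 0x82C
s_2 = Round(s_1, k_1) = 0x65E
s_3 = Round(s_2, k_2) = 0x9B5
s_4 = Round(s_3, k_3) = 0xE17
s_5 = Round(s_4, k_4) = 0x64B
s_6 = Round(s_5, k_5) = 0x1D1
s_7 = Round(s_6, k_6) = 0xB81

0xB81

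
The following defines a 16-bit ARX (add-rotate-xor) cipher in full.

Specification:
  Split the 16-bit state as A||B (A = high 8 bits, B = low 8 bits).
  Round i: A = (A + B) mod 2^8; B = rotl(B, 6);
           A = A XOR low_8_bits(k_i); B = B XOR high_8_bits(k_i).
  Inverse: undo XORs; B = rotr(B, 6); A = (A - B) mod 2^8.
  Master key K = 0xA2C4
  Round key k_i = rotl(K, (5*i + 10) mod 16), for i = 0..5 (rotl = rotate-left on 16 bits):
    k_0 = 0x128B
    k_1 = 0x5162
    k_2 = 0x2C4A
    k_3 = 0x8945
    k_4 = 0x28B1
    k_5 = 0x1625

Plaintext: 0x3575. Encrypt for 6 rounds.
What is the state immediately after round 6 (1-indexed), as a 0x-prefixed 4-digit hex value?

s_0 = plaintext = 0x3575
s_1 = Round(s_0, k_0) = 0x214F
s_2 = Round(s_1, k_1) = 0x1282
s_3 = Round(s_2, k_2) = 0xDE8C
s_4 = Round(s_3, k_3) = 0x2FAA
s_5 = Round(s_4, k_4) = 0x6882
s_6 = Round(s_5, k_5) = 0xCFB6

0xCFB6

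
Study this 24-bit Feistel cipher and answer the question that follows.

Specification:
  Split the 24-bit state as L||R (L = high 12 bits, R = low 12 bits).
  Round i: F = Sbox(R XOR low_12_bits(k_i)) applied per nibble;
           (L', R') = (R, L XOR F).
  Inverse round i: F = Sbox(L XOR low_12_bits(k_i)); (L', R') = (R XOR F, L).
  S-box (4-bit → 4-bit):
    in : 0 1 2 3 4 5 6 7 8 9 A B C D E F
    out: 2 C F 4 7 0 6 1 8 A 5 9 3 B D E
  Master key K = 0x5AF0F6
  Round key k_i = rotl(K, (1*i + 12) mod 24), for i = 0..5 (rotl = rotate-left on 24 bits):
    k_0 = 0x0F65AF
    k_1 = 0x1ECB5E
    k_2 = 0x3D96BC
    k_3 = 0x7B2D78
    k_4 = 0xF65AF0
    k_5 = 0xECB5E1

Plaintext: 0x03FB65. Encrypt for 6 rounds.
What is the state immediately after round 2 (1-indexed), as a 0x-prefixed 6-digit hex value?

0xD0AD62

s_0 = plaintext = 0x03FB65
s_1 = Round(s_0, k_0) = 0xB65D0A
s_2 = Round(s_1, k_1) = 0xD0AD62
s_3 = Round(s_2, k_2) = 0xD624B7
s_4 = Round(s_3, k_3) = 0x4B775C
s_5 = Round(s_4, k_4) = 0x75CFE4
s_6 = Round(s_5, k_5) = 0xFE427C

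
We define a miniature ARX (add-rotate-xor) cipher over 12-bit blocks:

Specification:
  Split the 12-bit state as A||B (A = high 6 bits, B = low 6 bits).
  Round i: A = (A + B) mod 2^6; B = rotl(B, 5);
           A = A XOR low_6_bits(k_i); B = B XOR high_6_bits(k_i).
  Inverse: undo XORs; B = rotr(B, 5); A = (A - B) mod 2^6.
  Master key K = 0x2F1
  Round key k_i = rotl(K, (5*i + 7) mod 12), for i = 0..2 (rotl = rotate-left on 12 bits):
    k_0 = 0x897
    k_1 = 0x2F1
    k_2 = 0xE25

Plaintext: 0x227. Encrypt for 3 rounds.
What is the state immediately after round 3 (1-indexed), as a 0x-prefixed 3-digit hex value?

s_0 = plaintext = 0x227
s_1 = Round(s_0, k_0) = 0xE11
s_2 = Round(s_1, k_1) = 0xE23
s_3 = Round(s_2, k_2) = 0xF89

0xF89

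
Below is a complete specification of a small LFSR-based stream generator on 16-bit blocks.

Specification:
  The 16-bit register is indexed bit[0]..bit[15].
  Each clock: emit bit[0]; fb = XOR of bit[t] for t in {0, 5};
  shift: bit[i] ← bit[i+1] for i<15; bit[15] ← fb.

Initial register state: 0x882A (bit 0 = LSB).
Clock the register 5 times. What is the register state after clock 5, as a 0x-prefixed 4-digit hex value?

0x5C41

reg_0 = 0x882A
clock 1: out=0, reg = 0xC415
clock 2: out=1, reg = 0xE20A
clock 3: out=0, reg = 0x7105
clock 4: out=1, reg = 0xB882
clock 5: out=0, reg = 0x5C41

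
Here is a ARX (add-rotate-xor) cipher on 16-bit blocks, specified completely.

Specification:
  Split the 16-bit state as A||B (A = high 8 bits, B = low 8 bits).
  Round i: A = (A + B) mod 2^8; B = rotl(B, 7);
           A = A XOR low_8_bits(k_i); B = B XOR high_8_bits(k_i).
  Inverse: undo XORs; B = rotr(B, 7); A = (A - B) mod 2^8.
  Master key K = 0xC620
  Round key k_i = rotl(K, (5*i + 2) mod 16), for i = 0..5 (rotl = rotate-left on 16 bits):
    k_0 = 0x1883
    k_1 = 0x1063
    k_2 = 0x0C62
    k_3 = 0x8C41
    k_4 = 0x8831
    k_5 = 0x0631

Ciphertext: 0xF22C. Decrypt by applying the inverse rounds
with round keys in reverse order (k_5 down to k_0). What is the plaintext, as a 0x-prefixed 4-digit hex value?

s_0 = ciphertext = 0xF22C
s_1 = InvRound(s_0, k_5) = 0x6F54
s_2 = InvRound(s_1, k_4) = 0xA5B9
s_3 = InvRound(s_2, k_3) = 0x7A6A
s_4 = InvRound(s_3, k_2) = 0x4CCC
s_5 = InvRound(s_4, k_1) = 0x76B9
s_6 = InvRound(s_5, k_0) = 0xB243

0xB243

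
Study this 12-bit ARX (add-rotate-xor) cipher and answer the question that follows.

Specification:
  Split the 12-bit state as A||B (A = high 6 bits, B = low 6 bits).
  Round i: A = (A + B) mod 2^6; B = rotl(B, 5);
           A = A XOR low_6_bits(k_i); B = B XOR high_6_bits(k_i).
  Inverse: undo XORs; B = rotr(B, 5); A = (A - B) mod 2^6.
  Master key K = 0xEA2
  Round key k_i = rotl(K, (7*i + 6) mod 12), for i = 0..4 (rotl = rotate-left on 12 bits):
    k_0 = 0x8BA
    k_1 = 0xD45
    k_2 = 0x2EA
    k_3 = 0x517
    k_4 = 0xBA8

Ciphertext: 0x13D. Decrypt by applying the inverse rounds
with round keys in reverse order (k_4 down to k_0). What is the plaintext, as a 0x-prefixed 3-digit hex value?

0xEA7

s_0 = ciphertext = 0x13D
s_1 = InvRound(s_0, k_4) = 0x1A6
s_2 = InvRound(s_1, k_3) = 0xB25
s_3 = InvRound(s_2, k_2) = 0xA5D
s_4 = InvRound(s_3, k_1) = 0x6D1
s_5 = InvRound(s_4, k_0) = 0xEA7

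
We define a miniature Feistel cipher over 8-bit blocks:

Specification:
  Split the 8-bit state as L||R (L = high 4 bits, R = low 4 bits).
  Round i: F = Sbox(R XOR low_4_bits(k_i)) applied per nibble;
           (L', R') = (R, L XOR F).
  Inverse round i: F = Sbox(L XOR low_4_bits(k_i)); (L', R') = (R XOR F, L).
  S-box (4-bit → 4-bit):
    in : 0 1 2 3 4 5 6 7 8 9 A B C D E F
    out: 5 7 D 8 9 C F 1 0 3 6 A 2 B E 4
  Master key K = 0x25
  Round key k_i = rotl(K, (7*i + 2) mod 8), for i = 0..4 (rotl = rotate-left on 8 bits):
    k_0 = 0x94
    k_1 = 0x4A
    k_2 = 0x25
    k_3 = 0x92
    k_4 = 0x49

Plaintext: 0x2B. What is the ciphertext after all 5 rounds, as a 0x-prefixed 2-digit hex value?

s_0 = plaintext = 0x2B
s_1 = Round(s_0, k_0) = 0xB6
s_2 = Round(s_1, k_1) = 0x69
s_3 = Round(s_2, k_2) = 0x94
s_4 = Round(s_3, k_3) = 0x46
s_5 = Round(s_4, k_4) = 0x60

0x60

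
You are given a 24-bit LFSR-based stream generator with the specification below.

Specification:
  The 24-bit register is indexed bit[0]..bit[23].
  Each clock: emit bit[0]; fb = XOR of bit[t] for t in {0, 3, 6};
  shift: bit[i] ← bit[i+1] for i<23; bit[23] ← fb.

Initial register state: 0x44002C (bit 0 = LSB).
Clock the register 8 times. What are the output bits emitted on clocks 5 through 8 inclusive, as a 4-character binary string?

reg_0 = 0x44002C
clock 1: out=0, reg = 0xA20016
clock 2: out=0, reg = 0x51000B
clock 3: out=1, reg = 0x288005
clock 4: out=1, reg = 0x944002
clock 5: out=0, reg = 0x4A2001
clock 6: out=1, reg = 0xA51000
clock 7: out=0, reg = 0x528800
clock 8: out=0, reg = 0x294400

0100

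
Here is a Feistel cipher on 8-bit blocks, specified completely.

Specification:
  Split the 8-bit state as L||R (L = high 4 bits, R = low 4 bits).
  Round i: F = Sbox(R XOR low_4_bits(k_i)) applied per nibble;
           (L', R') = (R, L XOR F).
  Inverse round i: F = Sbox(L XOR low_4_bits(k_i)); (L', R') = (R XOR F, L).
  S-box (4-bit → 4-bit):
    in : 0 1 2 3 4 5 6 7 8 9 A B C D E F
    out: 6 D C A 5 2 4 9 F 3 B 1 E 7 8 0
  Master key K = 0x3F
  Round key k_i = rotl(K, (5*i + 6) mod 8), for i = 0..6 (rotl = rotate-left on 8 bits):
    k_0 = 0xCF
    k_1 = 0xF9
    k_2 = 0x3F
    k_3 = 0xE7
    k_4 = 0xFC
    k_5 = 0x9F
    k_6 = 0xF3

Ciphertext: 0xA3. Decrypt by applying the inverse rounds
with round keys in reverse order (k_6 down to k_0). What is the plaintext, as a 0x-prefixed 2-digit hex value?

0xB7

s_0 = ciphertext = 0xA3
s_1 = InvRound(s_0, k_6) = 0x0A
s_2 = InvRound(s_1, k_5) = 0xA0
s_3 = InvRound(s_2, k_4) = 0x4A
s_4 = InvRound(s_3, k_3) = 0x04
s_5 = InvRound(s_4, k_2) = 0x40
s_6 = InvRound(s_5, k_1) = 0x74
s_7 = InvRound(s_6, k_0) = 0xB7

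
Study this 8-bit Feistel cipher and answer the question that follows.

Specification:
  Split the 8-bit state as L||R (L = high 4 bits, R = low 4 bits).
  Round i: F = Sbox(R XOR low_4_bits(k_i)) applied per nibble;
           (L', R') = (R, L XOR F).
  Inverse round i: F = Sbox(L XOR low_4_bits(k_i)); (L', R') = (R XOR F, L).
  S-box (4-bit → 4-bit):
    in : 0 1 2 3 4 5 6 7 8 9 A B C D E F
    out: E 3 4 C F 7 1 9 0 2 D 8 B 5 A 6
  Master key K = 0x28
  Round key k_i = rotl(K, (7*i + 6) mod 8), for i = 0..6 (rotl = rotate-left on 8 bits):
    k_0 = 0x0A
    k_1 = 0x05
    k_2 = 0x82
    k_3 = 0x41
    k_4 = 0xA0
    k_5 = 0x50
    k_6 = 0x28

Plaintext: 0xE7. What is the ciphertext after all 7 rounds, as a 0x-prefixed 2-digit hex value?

s_0 = plaintext = 0xE7
s_1 = Round(s_0, k_0) = 0x7B
s_2 = Round(s_1, k_1) = 0xBD
s_3 = Round(s_2, k_2) = 0xDD
s_4 = Round(s_3, k_3) = 0xD6
s_5 = Round(s_4, k_4) = 0x6C
s_6 = Round(s_5, k_5) = 0xCD
s_7 = Round(s_6, k_6) = 0xDB

0xDB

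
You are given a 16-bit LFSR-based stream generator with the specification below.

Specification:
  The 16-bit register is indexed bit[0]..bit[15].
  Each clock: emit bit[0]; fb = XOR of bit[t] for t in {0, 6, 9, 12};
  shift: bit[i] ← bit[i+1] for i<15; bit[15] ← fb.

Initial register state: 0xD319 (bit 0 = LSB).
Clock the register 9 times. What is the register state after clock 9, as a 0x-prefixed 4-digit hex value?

reg_0 = 0xD319
clock 1: out=1, reg = 0xE98C
clock 2: out=0, reg = 0x74C6
clock 3: out=0, reg = 0x3A63
clock 4: out=1, reg = 0x1D31
clock 5: out=1, reg = 0x0E98
clock 6: out=0, reg = 0x874C
clock 7: out=0, reg = 0x43A6
clock 8: out=0, reg = 0xA1D3
clock 9: out=1, reg = 0x50E9

0x50E9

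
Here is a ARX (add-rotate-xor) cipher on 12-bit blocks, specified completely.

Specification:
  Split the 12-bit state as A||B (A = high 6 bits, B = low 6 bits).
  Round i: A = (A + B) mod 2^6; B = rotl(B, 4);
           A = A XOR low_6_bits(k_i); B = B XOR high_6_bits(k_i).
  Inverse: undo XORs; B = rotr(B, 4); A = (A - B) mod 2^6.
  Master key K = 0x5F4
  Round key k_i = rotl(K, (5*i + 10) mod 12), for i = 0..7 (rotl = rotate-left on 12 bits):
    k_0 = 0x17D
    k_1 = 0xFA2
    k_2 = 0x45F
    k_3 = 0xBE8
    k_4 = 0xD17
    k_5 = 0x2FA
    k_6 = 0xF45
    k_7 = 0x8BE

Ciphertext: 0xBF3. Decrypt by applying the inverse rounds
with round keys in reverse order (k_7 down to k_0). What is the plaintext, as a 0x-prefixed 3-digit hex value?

0xD71

s_0 = ciphertext = 0xBF3
s_1 = InvRound(s_0, k_7) = 0x305
s_2 = InvRound(s_1, k_6) = 0x9A3
s_3 = InvRound(s_2, k_5) = 0xEA2
s_4 = InvRound(s_3, k_4) = 0x519
s_5 = InvRound(s_4, k_3) = 0x85B
s_6 = InvRound(s_5, k_2) = 0x5A8
s_7 = InvRound(s_6, k_1) = 0x6D9
s_8 = InvRound(s_7, k_0) = 0xD71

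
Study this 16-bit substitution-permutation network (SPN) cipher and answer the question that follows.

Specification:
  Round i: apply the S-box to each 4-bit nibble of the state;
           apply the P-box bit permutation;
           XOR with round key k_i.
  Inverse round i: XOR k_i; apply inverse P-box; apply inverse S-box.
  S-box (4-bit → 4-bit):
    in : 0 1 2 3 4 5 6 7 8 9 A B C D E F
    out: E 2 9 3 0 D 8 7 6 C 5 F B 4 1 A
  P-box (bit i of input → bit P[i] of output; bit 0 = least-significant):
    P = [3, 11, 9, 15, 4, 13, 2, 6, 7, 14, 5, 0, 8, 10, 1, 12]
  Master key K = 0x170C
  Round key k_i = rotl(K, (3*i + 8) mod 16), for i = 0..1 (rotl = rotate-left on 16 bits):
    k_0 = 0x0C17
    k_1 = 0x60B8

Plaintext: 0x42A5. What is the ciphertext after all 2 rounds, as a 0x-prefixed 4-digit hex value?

0x4636

s_0 = plaintext = 0x42A5
s_1 = Round(s_0, k_0) = 0x8E8A
s_2 = Round(s_1, k_1) = 0x4636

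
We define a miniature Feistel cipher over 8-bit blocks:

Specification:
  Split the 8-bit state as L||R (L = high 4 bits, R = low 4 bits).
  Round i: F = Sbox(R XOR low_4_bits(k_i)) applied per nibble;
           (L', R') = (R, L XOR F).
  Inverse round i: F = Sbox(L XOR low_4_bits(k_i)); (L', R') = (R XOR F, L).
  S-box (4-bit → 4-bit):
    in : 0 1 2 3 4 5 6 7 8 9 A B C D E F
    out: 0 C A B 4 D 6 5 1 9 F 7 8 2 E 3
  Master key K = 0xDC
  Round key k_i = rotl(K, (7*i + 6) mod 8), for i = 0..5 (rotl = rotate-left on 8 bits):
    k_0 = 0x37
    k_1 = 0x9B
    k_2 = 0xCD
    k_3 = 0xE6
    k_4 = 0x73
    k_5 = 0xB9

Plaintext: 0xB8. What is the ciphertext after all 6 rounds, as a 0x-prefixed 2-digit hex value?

0x60

s_0 = plaintext = 0xB8
s_1 = Round(s_0, k_0) = 0x88
s_2 = Round(s_1, k_1) = 0x83
s_3 = Round(s_2, k_2) = 0x36
s_4 = Round(s_3, k_3) = 0x63
s_5 = Round(s_4, k_4) = 0x36
s_6 = Round(s_5, k_5) = 0x60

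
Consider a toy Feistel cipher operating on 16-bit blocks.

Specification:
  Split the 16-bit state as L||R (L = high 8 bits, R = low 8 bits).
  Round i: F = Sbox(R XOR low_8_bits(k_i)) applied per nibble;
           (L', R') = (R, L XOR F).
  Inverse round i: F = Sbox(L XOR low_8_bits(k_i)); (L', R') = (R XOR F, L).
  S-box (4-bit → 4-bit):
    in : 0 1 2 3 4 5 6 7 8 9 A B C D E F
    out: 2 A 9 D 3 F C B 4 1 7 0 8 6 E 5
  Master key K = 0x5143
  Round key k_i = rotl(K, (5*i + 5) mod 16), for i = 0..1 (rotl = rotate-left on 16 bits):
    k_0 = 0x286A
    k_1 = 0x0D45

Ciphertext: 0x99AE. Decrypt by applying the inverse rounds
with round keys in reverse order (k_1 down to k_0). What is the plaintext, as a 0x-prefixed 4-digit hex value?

0xE1C6

s_0 = ciphertext = 0x99AE
s_1 = InvRound(s_0, k_1) = 0xC699
s_2 = InvRound(s_1, k_0) = 0xE1C6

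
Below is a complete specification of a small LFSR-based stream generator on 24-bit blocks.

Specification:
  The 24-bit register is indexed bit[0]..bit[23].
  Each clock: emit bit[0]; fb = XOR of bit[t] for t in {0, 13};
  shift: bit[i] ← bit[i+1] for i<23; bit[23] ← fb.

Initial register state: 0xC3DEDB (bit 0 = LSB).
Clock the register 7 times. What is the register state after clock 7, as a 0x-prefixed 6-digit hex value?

0x8B87BD

reg_0 = 0xC3DEDB
clock 1: out=1, reg = 0xE1EF6D
clock 2: out=1, reg = 0x70F7B6
clock 3: out=0, reg = 0xB87BDB
clock 4: out=1, reg = 0x5C3DED
clock 5: out=1, reg = 0x2E1EF6
clock 6: out=0, reg = 0x170F7B
clock 7: out=1, reg = 0x8B87BD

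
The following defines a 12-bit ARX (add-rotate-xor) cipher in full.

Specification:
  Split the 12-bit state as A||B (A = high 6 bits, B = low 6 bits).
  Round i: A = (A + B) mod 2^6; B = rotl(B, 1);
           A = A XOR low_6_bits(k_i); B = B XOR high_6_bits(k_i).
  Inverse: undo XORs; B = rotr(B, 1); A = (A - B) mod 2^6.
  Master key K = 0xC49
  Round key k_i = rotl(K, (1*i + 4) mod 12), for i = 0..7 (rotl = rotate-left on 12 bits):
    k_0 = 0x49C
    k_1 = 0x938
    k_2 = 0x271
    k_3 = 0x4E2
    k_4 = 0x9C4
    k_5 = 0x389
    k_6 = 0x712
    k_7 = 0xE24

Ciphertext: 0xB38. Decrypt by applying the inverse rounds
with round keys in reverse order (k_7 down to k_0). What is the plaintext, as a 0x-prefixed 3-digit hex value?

0x78B

s_0 = ciphertext = 0xB38
s_1 = InvRound(s_0, k_7) = 0x200
s_2 = InvRound(s_1, k_6) = 0x30E
s_3 = InvRound(s_2, k_5) = 0x140
s_4 = InvRound(s_3, k_4) = 0x3B3
s_5 = InvRound(s_4, k_3) = 0x710
s_6 = InvRound(s_5, k_2) = 0x06C
s_7 = InvRound(s_6, k_1) = 0xD44
s_8 = InvRound(s_7, k_0) = 0x78B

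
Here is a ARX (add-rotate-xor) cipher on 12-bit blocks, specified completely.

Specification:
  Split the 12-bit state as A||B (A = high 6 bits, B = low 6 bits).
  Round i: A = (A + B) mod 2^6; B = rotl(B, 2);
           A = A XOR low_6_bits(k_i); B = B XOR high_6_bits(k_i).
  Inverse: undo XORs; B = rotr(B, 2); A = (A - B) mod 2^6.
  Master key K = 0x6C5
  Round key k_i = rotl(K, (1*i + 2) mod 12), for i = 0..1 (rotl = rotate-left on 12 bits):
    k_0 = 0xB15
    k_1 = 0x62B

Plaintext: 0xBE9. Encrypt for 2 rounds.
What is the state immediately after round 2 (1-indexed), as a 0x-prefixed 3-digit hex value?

0xF30

s_0 = plaintext = 0xBE9
s_1 = Round(s_0, k_0) = 0x34A
s_2 = Round(s_1, k_1) = 0xF30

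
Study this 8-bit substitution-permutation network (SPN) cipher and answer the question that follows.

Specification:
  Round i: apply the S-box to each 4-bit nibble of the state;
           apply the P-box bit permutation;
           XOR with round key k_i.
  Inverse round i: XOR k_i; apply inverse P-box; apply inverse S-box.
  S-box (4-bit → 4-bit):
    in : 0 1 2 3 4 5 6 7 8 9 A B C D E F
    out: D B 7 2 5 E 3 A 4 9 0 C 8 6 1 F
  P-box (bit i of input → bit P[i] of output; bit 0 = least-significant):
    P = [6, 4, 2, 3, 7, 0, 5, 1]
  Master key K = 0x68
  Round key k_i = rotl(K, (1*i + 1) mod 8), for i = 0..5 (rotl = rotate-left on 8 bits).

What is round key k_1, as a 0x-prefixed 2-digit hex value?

0xA1

K = 0x68
k_0 = rotl(K, (1*0+1) mod 8) = rotl(K, 1) = 0xD0
k_1 = rotl(K, (1*1+1) mod 8) = rotl(K, 2) = 0xA1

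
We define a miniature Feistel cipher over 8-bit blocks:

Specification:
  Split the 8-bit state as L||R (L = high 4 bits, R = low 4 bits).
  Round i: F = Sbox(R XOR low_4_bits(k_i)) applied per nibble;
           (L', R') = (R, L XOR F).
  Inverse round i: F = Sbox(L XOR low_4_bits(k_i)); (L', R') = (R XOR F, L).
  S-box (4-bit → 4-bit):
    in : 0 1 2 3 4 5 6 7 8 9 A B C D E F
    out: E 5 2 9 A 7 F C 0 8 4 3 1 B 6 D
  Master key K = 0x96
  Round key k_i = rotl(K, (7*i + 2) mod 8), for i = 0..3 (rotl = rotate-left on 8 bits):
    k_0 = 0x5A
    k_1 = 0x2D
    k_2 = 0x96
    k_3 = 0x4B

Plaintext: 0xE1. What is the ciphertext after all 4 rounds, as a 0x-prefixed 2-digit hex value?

s_0 = plaintext = 0xE1
s_1 = Round(s_0, k_0) = 0x1D
s_2 = Round(s_1, k_1) = 0xDF
s_3 = Round(s_2, k_2) = 0xF5
s_4 = Round(s_3, k_3) = 0x59

0x59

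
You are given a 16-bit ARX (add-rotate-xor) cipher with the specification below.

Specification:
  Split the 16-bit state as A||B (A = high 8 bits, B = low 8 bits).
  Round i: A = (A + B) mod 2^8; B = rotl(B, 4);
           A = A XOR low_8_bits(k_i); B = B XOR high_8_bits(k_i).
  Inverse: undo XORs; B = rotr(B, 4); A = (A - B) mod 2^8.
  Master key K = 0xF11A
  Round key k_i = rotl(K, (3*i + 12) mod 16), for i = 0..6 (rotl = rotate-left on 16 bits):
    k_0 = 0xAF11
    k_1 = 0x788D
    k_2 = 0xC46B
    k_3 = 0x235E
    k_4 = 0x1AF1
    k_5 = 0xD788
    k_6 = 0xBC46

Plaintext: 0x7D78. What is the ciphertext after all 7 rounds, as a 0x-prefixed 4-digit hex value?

0xAF82

s_0 = plaintext = 0x7D78
s_1 = Round(s_0, k_0) = 0xE428
s_2 = Round(s_1, k_1) = 0x81FA
s_3 = Round(s_2, k_2) = 0x106B
s_4 = Round(s_3, k_3) = 0x2595
s_5 = Round(s_4, k_4) = 0x4B43
s_6 = Round(s_5, k_5) = 0x06E3
s_7 = Round(s_6, k_6) = 0xAF82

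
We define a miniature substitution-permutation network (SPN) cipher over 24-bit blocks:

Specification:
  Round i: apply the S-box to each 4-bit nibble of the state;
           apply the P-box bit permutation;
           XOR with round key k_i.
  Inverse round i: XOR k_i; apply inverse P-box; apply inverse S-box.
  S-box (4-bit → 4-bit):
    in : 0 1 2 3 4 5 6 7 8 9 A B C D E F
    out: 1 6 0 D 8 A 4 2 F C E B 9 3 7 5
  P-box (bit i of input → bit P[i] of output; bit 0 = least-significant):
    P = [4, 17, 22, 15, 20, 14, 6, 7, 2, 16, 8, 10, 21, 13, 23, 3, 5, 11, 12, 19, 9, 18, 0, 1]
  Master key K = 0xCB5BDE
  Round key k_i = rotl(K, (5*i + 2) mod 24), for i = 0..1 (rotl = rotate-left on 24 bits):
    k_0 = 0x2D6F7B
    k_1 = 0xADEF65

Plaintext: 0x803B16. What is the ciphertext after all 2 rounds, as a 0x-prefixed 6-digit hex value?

0xA53007

s_0 = plaintext = 0x803B16
s_1 = Round(s_0, k_0) = 0xC82914
s_2 = Round(s_1, k_1) = 0xA53007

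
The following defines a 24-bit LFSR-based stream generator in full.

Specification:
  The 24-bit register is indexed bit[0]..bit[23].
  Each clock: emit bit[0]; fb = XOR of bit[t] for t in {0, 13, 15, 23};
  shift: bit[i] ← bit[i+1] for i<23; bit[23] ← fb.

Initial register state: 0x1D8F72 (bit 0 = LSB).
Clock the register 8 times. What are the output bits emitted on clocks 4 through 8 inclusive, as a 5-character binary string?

reg_0 = 0x1D8F72
clock 1: out=0, reg = 0x8EC7B9
clock 2: out=1, reg = 0xC763DC
clock 3: out=0, reg = 0x63B1EE
clock 4: out=0, reg = 0x31D8F7
clock 5: out=1, reg = 0x18EC7B
clock 6: out=1, reg = 0x8C763D
clock 7: out=1, reg = 0xC63B1E
clock 8: out=0, reg = 0x631D8F

01110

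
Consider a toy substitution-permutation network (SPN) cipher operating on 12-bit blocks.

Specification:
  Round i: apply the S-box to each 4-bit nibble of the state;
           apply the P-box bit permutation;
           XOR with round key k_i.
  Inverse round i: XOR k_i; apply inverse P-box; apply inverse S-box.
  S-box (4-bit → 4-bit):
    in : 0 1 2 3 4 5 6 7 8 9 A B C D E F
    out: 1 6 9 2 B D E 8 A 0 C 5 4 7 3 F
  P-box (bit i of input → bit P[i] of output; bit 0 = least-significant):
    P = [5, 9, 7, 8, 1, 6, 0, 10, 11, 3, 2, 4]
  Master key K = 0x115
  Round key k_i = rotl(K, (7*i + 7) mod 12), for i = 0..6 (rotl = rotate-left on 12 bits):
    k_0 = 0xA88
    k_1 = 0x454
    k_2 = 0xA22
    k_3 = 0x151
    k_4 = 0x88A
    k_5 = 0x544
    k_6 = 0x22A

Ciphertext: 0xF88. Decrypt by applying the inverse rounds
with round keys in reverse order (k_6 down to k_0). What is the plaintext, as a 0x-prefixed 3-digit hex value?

0xA2E

s_0 = ciphertext = 0xF88
s_1 = InvRound(s_0, k_6) = 0x025
s_2 = InvRound(s_1, k_5) = 0x962
s_3 = InvRound(s_2, k_4) = 0x335
s_4 = InvRound(s_3, k_3) = 0xC3E
s_5 = InvRound(s_4, k_2) = 0x673
s_6 = InvRound(s_5, k_1) = 0xCBE
s_7 = InvRound(s_6, k_0) = 0xA2E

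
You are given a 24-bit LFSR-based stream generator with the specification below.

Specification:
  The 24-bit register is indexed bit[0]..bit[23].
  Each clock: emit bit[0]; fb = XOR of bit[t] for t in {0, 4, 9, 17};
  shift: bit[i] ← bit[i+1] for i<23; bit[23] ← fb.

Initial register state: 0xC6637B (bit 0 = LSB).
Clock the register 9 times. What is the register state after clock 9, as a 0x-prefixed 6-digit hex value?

0x8F6331

reg_0 = 0xC6637B
clock 1: out=1, reg = 0x6331BD
clock 2: out=1, reg = 0xB198DE
clock 3: out=0, reg = 0xD8CC6F
clock 4: out=1, reg = 0xEC6637
clock 5: out=1, reg = 0xF6331B
clock 6: out=1, reg = 0x7B198D
clock 7: out=1, reg = 0x3D8CC6
clock 8: out=0, reg = 0x1EC663
clock 9: out=1, reg = 0x8F6331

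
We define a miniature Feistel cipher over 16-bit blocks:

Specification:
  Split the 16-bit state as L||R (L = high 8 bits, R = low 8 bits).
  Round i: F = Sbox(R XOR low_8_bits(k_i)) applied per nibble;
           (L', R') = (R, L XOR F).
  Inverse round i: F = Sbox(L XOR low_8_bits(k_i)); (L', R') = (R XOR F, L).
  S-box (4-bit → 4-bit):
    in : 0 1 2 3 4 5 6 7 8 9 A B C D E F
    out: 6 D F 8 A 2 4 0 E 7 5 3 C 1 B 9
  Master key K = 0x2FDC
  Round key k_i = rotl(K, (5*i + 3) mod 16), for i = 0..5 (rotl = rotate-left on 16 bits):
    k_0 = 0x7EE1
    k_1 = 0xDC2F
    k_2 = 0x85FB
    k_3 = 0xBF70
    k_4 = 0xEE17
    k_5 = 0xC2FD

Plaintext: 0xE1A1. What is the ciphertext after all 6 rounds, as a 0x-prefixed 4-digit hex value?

s_0 = plaintext = 0xE1A1
s_1 = Round(s_0, k_0) = 0xA147
s_2 = Round(s_1, k_1) = 0x47EF
s_3 = Round(s_2, k_2) = 0xEF9D
s_4 = Round(s_3, k_3) = 0x9D5E
s_5 = Round(s_4, k_4) = 0x5E3A
s_6 = Round(s_5, k_5) = 0x3A9E

0x3A9E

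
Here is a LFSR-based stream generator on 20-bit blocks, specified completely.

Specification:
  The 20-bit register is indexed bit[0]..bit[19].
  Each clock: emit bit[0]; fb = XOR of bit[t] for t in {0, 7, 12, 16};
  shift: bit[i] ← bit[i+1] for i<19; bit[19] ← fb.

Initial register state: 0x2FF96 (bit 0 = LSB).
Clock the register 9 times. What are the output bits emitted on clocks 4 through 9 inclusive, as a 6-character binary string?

reg_0 = 0x2FF96
clock 1: out=0, reg = 0x17FCB
clock 2: out=1, reg = 0x0BFE5
clock 3: out=1, reg = 0x85FF2
clock 4: out=0, reg = 0x42FF9
clock 5: out=1, reg = 0x217FC
clock 6: out=0, reg = 0x10BFE
clock 7: out=0, reg = 0x085FF
clock 8: out=1, reg = 0x042FF
clock 9: out=1, reg = 0x0217F

010011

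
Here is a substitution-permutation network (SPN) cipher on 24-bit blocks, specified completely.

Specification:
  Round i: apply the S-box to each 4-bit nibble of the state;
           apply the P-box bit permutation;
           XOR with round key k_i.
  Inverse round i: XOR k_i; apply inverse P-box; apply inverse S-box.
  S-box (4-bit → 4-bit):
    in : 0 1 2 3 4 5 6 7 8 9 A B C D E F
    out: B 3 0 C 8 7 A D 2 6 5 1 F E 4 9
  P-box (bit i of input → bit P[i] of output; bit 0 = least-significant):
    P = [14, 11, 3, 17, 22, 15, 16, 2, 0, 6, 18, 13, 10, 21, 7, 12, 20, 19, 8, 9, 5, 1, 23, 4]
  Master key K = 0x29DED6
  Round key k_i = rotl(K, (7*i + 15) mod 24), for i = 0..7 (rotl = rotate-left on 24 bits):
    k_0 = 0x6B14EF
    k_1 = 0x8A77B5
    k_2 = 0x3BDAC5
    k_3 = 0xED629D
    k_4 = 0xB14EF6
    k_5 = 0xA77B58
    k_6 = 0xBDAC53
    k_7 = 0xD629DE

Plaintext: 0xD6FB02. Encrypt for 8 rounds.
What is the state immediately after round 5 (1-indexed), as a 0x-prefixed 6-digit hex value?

s_0 = plaintext = 0xD6FB02
s_1 = Round(s_0, k_0) = 0xA382F8
s_2 = Round(s_1, k_1) = 0x6A7C91
s_3 = Round(s_2, k_2) = 0x2E2716
s_4 = Round(s_3, k_3) = 0xABCB9C
s_5 = Round(s_4, k_4) = 0x02925F
s_6 = Round(s_5, k_5) = 0xC4BBEA
s_7 = Round(s_6, k_6) = 0x3CEA68
s_8 = Round(s_7, k_7) = 0x4AA24B

0x02925F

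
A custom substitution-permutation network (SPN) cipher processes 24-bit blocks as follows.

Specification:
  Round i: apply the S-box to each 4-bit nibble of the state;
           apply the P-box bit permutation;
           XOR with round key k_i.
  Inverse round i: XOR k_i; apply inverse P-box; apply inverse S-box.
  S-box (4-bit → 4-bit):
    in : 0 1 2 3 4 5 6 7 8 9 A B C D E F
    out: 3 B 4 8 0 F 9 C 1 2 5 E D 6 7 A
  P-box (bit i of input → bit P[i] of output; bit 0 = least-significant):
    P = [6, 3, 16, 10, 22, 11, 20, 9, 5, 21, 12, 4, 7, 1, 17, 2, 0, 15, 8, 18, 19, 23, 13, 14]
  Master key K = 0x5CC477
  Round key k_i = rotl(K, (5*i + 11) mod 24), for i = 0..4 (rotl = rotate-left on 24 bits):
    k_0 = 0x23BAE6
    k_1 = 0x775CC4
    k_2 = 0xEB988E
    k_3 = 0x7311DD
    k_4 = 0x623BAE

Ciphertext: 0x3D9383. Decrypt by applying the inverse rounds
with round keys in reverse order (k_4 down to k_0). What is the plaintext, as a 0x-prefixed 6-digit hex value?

s_0 = ciphertext = 0x3D9383
s_1 = InvRound(s_0, k_4) = 0xA178ED
s_2 = InvRound(s_1, k_3) = 0xB226E4
s_3 = InvRound(s_2, k_2) = 0xA99A55
s_4 = InvRound(s_3, k_1) = 0x11A3C3
s_5 = InvRound(s_4, k_0) = 0x4A7ED4

0x4A7ED4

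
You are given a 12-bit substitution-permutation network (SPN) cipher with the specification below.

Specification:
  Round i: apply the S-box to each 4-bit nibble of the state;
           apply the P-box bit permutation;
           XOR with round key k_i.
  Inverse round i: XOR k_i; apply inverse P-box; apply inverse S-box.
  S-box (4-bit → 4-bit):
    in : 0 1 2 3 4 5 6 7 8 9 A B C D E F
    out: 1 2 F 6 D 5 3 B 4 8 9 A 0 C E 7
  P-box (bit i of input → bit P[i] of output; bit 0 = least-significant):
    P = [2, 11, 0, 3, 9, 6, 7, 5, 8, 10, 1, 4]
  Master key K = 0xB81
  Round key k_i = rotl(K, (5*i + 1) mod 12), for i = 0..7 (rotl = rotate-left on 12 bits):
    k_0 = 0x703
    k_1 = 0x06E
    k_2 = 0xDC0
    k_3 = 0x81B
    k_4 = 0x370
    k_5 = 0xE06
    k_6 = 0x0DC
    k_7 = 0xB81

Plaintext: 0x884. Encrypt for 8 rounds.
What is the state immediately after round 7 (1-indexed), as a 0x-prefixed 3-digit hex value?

s_0 = plaintext = 0x884
s_1 = Round(s_0, k_0) = 0x78C
s_2 = Round(s_1, k_1) = 0x5FE
s_3 = Round(s_2, k_2) = 0x60B
s_4 = Round(s_3, k_3) = 0x713
s_5 = Round(s_4, k_4) = 0xE21
s_6 = Round(s_5, k_5) = 0x0F4
s_7 = Round(s_6, k_6) = 0x311
s_8 = Round(s_7, k_7) = 0x7C3

0x311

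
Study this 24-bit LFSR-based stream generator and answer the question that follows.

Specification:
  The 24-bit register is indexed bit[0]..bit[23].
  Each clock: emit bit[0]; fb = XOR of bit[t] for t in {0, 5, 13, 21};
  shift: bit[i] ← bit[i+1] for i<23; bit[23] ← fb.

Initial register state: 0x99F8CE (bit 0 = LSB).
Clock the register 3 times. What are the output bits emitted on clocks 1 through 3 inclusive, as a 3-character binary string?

011

reg_0 = 0x99F8CE
clock 1: out=0, reg = 0xCCFC67
clock 2: out=1, reg = 0xE67E33
clock 3: out=1, reg = 0x733F19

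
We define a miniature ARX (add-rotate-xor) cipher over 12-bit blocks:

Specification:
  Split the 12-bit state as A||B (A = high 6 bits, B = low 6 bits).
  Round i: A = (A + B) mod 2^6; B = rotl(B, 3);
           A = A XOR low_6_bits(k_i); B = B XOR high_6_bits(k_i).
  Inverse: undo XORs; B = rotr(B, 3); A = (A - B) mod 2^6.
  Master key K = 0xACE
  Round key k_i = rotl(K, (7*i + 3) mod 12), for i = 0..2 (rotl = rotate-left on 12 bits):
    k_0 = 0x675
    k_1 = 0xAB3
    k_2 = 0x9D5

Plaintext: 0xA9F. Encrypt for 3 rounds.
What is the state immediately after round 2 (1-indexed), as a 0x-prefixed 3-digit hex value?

0xB7E

s_0 = plaintext = 0xA9F
s_1 = Round(s_0, k_0) = 0xF22
s_2 = Round(s_1, k_1) = 0xB7E
s_3 = Round(s_2, k_2) = 0xF90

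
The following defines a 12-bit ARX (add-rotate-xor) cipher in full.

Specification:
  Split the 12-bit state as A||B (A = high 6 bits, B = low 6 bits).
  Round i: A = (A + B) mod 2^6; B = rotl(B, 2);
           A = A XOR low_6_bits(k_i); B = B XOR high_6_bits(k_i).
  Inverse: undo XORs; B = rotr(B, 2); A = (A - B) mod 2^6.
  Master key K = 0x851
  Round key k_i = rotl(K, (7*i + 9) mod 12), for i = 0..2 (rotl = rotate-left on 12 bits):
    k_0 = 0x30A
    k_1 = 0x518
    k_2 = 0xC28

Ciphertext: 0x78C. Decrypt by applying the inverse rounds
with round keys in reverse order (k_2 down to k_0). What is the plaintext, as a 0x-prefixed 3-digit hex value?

0x56E

s_0 = ciphertext = 0x78C
s_1 = InvRound(s_0, k_2) = 0x9CF
s_2 = InvRound(s_1, k_1) = 0x276
s_3 = InvRound(s_2, k_0) = 0x56E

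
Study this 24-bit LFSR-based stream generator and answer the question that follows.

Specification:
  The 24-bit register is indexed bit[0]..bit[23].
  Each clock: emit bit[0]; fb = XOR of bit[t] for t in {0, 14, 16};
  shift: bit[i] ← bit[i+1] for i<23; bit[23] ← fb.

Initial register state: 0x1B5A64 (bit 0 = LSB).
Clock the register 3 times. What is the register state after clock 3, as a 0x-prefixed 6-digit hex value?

0x436B4C

reg_0 = 0x1B5A64
clock 1: out=0, reg = 0x0DAD32
clock 2: out=0, reg = 0x86D699
clock 3: out=1, reg = 0x436B4C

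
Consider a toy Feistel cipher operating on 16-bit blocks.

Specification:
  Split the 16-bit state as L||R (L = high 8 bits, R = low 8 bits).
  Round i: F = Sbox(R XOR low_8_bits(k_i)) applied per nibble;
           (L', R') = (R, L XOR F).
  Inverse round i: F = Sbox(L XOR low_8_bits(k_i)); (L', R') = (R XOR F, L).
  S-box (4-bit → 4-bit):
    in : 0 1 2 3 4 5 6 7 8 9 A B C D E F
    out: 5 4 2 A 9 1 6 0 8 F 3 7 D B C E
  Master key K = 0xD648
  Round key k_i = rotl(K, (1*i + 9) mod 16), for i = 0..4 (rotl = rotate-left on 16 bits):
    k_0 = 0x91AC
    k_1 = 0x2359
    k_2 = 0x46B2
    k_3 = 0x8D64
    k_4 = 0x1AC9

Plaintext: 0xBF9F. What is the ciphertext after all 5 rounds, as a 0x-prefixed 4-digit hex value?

s_0 = plaintext = 0xBF9F
s_1 = Round(s_0, k_0) = 0x9F15
s_2 = Round(s_1, k_1) = 0x1502
s_3 = Round(s_2, k_2) = 0x0260
s_4 = Round(s_3, k_3) = 0x605B
s_5 = Round(s_4, k_4) = 0x5B92

0x5B92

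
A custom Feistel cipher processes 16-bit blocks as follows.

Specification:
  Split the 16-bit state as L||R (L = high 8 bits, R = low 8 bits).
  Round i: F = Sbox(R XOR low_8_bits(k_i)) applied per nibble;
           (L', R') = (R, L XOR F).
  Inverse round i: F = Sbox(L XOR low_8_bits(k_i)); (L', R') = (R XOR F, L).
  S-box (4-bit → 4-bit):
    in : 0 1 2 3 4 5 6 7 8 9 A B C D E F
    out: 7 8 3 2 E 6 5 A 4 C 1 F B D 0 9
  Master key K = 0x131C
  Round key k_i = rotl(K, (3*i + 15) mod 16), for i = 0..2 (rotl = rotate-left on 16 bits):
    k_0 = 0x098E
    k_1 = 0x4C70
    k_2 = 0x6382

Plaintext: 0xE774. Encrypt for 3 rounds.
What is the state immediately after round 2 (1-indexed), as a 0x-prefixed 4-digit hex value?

s_0 = plaintext = 0xE774
s_1 = Round(s_0, k_0) = 0x7476
s_2 = Round(s_1, k_1) = 0x7601
s_3 = Round(s_2, k_2) = 0x0134

0x7601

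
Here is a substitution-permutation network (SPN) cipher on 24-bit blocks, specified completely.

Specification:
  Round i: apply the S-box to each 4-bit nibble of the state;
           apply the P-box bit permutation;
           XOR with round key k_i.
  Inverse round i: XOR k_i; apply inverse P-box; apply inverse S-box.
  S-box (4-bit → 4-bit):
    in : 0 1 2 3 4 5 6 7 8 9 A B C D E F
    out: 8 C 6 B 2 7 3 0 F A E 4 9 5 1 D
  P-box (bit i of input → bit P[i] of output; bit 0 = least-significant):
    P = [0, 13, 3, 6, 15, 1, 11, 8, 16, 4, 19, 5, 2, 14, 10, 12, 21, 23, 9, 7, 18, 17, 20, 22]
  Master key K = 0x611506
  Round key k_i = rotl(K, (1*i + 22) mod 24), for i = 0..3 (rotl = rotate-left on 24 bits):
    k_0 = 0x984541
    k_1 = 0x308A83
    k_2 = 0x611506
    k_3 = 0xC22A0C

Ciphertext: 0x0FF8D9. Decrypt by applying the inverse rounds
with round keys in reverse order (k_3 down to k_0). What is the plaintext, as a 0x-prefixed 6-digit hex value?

s_0 = ciphertext = 0x0FF8D9
s_1 = InvRound(s_0, k_3) = 0xCA35EC
s_2 = InvRound(s_1, k_2) = 0x437F4A
s_3 = InvRound(s_2, k_1) = 0xACAEC8
s_4 = InvRound(s_3, k_0) = 0xDF47F5

0xDF47F5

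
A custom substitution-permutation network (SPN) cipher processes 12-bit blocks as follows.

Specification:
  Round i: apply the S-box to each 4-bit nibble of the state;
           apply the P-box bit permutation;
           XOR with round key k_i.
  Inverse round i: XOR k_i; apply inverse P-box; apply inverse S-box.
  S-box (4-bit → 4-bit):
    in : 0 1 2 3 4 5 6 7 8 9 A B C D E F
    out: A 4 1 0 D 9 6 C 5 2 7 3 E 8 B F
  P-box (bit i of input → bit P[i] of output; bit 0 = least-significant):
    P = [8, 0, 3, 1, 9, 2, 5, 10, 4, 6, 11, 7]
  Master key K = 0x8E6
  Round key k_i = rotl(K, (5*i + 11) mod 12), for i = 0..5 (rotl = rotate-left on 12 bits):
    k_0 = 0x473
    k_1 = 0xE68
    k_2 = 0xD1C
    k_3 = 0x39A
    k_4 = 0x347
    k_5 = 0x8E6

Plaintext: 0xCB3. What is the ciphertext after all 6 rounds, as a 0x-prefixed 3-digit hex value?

0x2B8

s_0 = plaintext = 0xCB3
s_1 = Round(s_0, k_0) = 0xEB7
s_2 = Round(s_1, k_1) = 0xCB6
s_3 = Round(s_2, k_2) = 0x7D1
s_4 = Round(s_3, k_3) = 0xF12
s_5 = Round(s_4, k_4) = 0xAB7
s_6 = Round(s_5, k_5) = 0x2B8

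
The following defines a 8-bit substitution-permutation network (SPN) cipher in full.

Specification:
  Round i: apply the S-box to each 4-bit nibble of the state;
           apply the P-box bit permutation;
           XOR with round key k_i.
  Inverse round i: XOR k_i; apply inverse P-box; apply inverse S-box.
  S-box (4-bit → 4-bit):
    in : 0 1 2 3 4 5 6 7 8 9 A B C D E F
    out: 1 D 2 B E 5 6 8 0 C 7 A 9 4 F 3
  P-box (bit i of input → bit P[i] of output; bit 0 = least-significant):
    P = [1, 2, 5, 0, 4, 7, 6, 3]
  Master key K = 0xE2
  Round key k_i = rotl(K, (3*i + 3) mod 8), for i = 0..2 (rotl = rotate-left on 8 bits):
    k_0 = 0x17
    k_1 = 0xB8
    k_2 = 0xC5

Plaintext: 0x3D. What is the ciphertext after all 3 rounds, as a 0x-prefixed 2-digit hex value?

0x22

s_0 = plaintext = 0x3D
s_1 = Round(s_0, k_0) = 0xAF
s_2 = Round(s_1, k_1) = 0x6E
s_3 = Round(s_2, k_2) = 0x22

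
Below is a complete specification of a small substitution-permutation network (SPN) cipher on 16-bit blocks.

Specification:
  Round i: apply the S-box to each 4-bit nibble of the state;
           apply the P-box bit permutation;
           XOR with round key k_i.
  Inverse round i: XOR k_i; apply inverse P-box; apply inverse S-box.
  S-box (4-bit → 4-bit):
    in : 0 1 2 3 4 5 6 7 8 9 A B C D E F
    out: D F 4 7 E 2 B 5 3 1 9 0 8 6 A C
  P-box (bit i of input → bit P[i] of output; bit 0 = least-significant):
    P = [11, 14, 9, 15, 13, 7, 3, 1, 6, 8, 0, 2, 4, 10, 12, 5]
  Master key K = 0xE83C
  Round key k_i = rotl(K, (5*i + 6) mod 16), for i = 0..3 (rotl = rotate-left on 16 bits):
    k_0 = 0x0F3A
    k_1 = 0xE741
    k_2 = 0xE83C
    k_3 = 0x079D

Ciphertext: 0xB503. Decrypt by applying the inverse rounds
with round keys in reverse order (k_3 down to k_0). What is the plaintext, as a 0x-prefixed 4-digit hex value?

s_0 = ciphertext = 0xB503
s_1 = InvRound(s_0, k_3) = 0x7C1F
s_2 = InvRound(s_1, k_2) = 0x42CC
s_3 = InvRound(s_2, k_1) = 0x543C
s_4 = InvRound(s_3, k_0) = 0x2EC3

0x2EC3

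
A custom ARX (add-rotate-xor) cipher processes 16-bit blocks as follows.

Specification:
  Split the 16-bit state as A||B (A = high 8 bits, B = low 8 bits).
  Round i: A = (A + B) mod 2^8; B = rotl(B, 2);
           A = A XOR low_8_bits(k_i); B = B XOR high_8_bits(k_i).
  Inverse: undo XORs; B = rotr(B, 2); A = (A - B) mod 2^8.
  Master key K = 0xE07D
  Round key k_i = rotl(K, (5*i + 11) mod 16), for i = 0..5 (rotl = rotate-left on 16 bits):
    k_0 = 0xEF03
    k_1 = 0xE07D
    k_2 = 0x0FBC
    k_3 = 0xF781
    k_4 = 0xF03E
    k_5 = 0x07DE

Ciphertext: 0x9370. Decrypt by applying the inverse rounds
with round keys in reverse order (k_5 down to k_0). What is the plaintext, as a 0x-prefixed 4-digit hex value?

0xEE75

s_0 = ciphertext = 0x9370
s_1 = InvRound(s_0, k_5) = 0x70DD
s_2 = InvRound(s_1, k_4) = 0x034B
s_3 = InvRound(s_2, k_3) = 0x532F
s_4 = InvRound(s_3, k_2) = 0xE708
s_5 = InvRound(s_4, k_1) = 0x603A
s_6 = InvRound(s_5, k_0) = 0xEE75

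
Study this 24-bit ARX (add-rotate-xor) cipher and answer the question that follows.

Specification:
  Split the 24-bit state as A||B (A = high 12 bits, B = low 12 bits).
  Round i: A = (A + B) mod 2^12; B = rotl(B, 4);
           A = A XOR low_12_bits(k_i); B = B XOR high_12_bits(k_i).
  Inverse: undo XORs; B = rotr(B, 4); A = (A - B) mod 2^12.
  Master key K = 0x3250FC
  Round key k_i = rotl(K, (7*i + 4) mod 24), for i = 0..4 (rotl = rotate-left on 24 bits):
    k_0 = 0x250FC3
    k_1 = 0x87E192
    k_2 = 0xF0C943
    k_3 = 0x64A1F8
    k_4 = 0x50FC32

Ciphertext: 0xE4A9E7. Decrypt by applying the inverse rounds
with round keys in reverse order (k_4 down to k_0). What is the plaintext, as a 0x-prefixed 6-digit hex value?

0xFC5C29

s_0 = ciphertext = 0xE4A9E7
s_1 = InvRound(s_0, k_4) = 0x9AA8CE
s_2 = InvRound(s_1, k_3) = 0x36A4E8
s_3 = InvRound(s_2, k_2) = 0x56B4BE
s_4 = InvRound(s_3, k_1) = 0x42D0CC
s_5 = InvRound(s_4, k_0) = 0xFC5C29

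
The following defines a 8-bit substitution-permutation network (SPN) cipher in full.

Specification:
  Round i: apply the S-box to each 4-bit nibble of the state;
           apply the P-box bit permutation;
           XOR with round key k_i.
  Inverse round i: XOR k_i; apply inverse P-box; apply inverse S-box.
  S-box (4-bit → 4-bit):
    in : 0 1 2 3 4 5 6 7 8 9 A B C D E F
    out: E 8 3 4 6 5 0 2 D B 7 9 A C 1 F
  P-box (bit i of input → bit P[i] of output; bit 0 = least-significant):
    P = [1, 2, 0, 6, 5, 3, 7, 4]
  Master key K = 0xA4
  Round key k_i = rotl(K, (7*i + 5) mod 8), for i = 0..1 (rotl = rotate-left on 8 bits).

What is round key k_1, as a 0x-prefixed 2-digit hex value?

K = 0xA4
k_0 = rotl(K, (7*0+5) mod 8) = rotl(K, 5) = 0x94
k_1 = rotl(K, (7*1+5) mod 8) = rotl(K, 4) = 0x4A

0x4A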